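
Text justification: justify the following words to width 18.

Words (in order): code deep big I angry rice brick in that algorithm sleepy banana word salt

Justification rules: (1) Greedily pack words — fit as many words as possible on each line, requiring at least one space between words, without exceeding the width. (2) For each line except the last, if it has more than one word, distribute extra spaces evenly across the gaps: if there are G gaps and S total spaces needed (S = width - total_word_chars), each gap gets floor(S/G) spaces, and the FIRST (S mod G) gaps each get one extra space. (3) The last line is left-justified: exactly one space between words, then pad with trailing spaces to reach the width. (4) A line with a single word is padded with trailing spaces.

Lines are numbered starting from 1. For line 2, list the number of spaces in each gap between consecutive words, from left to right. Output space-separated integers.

Answer: 2 2

Derivation:
Line 1: ['code', 'deep', 'big', 'I'] (min_width=15, slack=3)
Line 2: ['angry', 'rice', 'brick'] (min_width=16, slack=2)
Line 3: ['in', 'that', 'algorithm'] (min_width=17, slack=1)
Line 4: ['sleepy', 'banana', 'word'] (min_width=18, slack=0)
Line 5: ['salt'] (min_width=4, slack=14)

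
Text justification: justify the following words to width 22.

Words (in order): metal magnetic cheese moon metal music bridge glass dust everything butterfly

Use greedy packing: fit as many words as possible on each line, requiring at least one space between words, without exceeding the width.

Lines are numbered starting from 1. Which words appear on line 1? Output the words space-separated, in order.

Line 1: ['metal', 'magnetic', 'cheese'] (min_width=21, slack=1)
Line 2: ['moon', 'metal', 'music'] (min_width=16, slack=6)
Line 3: ['bridge', 'glass', 'dust'] (min_width=17, slack=5)
Line 4: ['everything', 'butterfly'] (min_width=20, slack=2)

Answer: metal magnetic cheese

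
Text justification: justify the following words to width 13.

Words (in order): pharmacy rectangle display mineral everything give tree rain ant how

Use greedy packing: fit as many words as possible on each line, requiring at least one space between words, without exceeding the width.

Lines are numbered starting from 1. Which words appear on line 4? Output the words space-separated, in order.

Answer: mineral

Derivation:
Line 1: ['pharmacy'] (min_width=8, slack=5)
Line 2: ['rectangle'] (min_width=9, slack=4)
Line 3: ['display'] (min_width=7, slack=6)
Line 4: ['mineral'] (min_width=7, slack=6)
Line 5: ['everything'] (min_width=10, slack=3)
Line 6: ['give', 'tree'] (min_width=9, slack=4)
Line 7: ['rain', 'ant', 'how'] (min_width=12, slack=1)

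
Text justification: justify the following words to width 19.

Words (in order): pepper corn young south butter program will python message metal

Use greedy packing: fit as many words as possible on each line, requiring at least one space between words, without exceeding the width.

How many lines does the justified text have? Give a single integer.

Line 1: ['pepper', 'corn', 'young'] (min_width=17, slack=2)
Line 2: ['south', 'butter'] (min_width=12, slack=7)
Line 3: ['program', 'will', 'python'] (min_width=19, slack=0)
Line 4: ['message', 'metal'] (min_width=13, slack=6)
Total lines: 4

Answer: 4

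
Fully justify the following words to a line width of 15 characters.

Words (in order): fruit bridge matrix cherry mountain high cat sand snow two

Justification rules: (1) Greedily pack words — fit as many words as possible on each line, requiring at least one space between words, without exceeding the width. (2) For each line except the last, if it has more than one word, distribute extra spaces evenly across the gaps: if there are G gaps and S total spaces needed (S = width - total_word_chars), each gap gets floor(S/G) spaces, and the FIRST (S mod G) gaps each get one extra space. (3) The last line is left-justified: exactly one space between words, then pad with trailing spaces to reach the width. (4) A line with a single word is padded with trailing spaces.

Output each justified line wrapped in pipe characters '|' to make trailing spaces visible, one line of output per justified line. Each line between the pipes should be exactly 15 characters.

Answer: |fruit    bridge|
|matrix   cherry|
|mountain   high|
|cat  sand  snow|
|two            |

Derivation:
Line 1: ['fruit', 'bridge'] (min_width=12, slack=3)
Line 2: ['matrix', 'cherry'] (min_width=13, slack=2)
Line 3: ['mountain', 'high'] (min_width=13, slack=2)
Line 4: ['cat', 'sand', 'snow'] (min_width=13, slack=2)
Line 5: ['two'] (min_width=3, slack=12)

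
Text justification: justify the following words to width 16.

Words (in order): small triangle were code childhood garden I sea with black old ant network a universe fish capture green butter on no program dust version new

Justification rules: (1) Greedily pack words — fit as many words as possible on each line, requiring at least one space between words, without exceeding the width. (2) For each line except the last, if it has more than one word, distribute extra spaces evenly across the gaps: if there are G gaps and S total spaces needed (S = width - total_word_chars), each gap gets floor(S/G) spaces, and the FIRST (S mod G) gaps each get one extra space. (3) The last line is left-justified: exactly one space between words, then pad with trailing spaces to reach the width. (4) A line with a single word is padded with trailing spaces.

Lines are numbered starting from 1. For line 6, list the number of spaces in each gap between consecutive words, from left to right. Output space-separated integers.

Answer: 2 1

Derivation:
Line 1: ['small', 'triangle'] (min_width=14, slack=2)
Line 2: ['were', 'code'] (min_width=9, slack=7)
Line 3: ['childhood', 'garden'] (min_width=16, slack=0)
Line 4: ['I', 'sea', 'with', 'black'] (min_width=16, slack=0)
Line 5: ['old', 'ant', 'network'] (min_width=15, slack=1)
Line 6: ['a', 'universe', 'fish'] (min_width=15, slack=1)
Line 7: ['capture', 'green'] (min_width=13, slack=3)
Line 8: ['butter', 'on', 'no'] (min_width=12, slack=4)
Line 9: ['program', 'dust'] (min_width=12, slack=4)
Line 10: ['version', 'new'] (min_width=11, slack=5)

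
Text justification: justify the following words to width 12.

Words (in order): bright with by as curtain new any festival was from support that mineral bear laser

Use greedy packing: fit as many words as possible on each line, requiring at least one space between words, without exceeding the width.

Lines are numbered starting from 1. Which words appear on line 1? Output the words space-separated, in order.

Answer: bright with

Derivation:
Line 1: ['bright', 'with'] (min_width=11, slack=1)
Line 2: ['by', 'as'] (min_width=5, slack=7)
Line 3: ['curtain', 'new'] (min_width=11, slack=1)
Line 4: ['any', 'festival'] (min_width=12, slack=0)
Line 5: ['was', 'from'] (min_width=8, slack=4)
Line 6: ['support', 'that'] (min_width=12, slack=0)
Line 7: ['mineral', 'bear'] (min_width=12, slack=0)
Line 8: ['laser'] (min_width=5, slack=7)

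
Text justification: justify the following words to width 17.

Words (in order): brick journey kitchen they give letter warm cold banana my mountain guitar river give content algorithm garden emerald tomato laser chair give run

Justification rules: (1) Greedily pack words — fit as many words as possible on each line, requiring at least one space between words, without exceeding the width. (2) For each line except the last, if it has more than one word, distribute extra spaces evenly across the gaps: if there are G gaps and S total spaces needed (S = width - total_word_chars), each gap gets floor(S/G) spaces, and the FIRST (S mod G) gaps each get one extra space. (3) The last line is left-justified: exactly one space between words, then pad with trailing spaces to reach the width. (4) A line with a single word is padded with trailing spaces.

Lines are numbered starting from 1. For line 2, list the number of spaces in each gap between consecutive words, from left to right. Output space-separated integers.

Line 1: ['brick', 'journey'] (min_width=13, slack=4)
Line 2: ['kitchen', 'they', 'give'] (min_width=17, slack=0)
Line 3: ['letter', 'warm', 'cold'] (min_width=16, slack=1)
Line 4: ['banana', 'my'] (min_width=9, slack=8)
Line 5: ['mountain', 'guitar'] (min_width=15, slack=2)
Line 6: ['river', 'give'] (min_width=10, slack=7)
Line 7: ['content', 'algorithm'] (min_width=17, slack=0)
Line 8: ['garden', 'emerald'] (min_width=14, slack=3)
Line 9: ['tomato', 'laser'] (min_width=12, slack=5)
Line 10: ['chair', 'give', 'run'] (min_width=14, slack=3)

Answer: 1 1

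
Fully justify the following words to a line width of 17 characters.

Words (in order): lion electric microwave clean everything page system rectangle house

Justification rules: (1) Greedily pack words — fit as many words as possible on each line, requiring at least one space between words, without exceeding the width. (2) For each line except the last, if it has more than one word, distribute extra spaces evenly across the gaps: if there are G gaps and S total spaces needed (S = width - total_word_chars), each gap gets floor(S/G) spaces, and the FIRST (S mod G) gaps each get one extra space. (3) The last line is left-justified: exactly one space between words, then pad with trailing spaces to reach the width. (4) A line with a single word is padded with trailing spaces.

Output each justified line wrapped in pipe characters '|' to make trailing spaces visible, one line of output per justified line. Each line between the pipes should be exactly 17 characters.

Line 1: ['lion', 'electric'] (min_width=13, slack=4)
Line 2: ['microwave', 'clean'] (min_width=15, slack=2)
Line 3: ['everything', 'page'] (min_width=15, slack=2)
Line 4: ['system', 'rectangle'] (min_width=16, slack=1)
Line 5: ['house'] (min_width=5, slack=12)

Answer: |lion     electric|
|microwave   clean|
|everything   page|
|system  rectangle|
|house            |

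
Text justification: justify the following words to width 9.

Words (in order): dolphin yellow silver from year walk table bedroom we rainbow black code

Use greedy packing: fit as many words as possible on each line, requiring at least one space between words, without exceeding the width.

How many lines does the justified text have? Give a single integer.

Answer: 11

Derivation:
Line 1: ['dolphin'] (min_width=7, slack=2)
Line 2: ['yellow'] (min_width=6, slack=3)
Line 3: ['silver'] (min_width=6, slack=3)
Line 4: ['from', 'year'] (min_width=9, slack=0)
Line 5: ['walk'] (min_width=4, slack=5)
Line 6: ['table'] (min_width=5, slack=4)
Line 7: ['bedroom'] (min_width=7, slack=2)
Line 8: ['we'] (min_width=2, slack=7)
Line 9: ['rainbow'] (min_width=7, slack=2)
Line 10: ['black'] (min_width=5, slack=4)
Line 11: ['code'] (min_width=4, slack=5)
Total lines: 11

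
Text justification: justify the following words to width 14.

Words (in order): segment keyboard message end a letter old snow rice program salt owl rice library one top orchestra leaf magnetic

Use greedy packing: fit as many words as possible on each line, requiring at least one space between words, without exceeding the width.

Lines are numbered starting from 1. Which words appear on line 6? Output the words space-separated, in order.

Line 1: ['segment'] (min_width=7, slack=7)
Line 2: ['keyboard'] (min_width=8, slack=6)
Line 3: ['message', 'end', 'a'] (min_width=13, slack=1)
Line 4: ['letter', 'old'] (min_width=10, slack=4)
Line 5: ['snow', 'rice'] (min_width=9, slack=5)
Line 6: ['program', 'salt'] (min_width=12, slack=2)
Line 7: ['owl', 'rice'] (min_width=8, slack=6)
Line 8: ['library', 'one'] (min_width=11, slack=3)
Line 9: ['top', 'orchestra'] (min_width=13, slack=1)
Line 10: ['leaf', 'magnetic'] (min_width=13, slack=1)

Answer: program salt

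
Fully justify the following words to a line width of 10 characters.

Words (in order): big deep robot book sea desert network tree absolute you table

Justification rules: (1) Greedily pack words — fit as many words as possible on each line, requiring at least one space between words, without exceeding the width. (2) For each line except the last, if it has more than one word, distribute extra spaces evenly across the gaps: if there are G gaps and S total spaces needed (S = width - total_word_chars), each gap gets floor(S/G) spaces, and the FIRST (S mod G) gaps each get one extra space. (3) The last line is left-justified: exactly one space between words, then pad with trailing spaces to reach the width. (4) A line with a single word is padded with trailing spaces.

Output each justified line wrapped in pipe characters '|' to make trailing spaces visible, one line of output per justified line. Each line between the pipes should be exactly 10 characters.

Line 1: ['big', 'deep'] (min_width=8, slack=2)
Line 2: ['robot', 'book'] (min_width=10, slack=0)
Line 3: ['sea', 'desert'] (min_width=10, slack=0)
Line 4: ['network'] (min_width=7, slack=3)
Line 5: ['tree'] (min_width=4, slack=6)
Line 6: ['absolute'] (min_width=8, slack=2)
Line 7: ['you', 'table'] (min_width=9, slack=1)

Answer: |big   deep|
|robot book|
|sea desert|
|network   |
|tree      |
|absolute  |
|you table |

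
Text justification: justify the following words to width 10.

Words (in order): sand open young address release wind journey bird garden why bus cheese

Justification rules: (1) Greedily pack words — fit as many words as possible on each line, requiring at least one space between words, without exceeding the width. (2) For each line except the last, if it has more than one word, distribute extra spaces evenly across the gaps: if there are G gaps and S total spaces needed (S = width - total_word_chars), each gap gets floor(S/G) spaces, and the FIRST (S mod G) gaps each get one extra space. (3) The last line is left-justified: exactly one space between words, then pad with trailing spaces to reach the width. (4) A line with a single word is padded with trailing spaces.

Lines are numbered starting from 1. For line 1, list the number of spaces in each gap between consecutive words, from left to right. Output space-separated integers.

Answer: 2

Derivation:
Line 1: ['sand', 'open'] (min_width=9, slack=1)
Line 2: ['young'] (min_width=5, slack=5)
Line 3: ['address'] (min_width=7, slack=3)
Line 4: ['release'] (min_width=7, slack=3)
Line 5: ['wind'] (min_width=4, slack=6)
Line 6: ['journey'] (min_width=7, slack=3)
Line 7: ['bird'] (min_width=4, slack=6)
Line 8: ['garden', 'why'] (min_width=10, slack=0)
Line 9: ['bus', 'cheese'] (min_width=10, slack=0)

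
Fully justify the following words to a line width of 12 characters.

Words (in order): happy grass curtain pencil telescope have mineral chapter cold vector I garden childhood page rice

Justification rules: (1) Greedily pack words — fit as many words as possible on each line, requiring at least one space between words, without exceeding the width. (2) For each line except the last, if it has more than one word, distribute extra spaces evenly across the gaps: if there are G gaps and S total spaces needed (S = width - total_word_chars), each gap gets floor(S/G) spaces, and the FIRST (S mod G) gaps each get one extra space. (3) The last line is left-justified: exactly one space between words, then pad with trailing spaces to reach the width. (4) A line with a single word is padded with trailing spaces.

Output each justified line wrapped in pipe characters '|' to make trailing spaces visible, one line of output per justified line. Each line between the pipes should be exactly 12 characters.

Answer: |happy  grass|
|curtain     |
|pencil      |
|telescope   |
|have mineral|
|chapter cold|
|vector     I|
|garden      |
|childhood   |
|page rice   |

Derivation:
Line 1: ['happy', 'grass'] (min_width=11, slack=1)
Line 2: ['curtain'] (min_width=7, slack=5)
Line 3: ['pencil'] (min_width=6, slack=6)
Line 4: ['telescope'] (min_width=9, slack=3)
Line 5: ['have', 'mineral'] (min_width=12, slack=0)
Line 6: ['chapter', 'cold'] (min_width=12, slack=0)
Line 7: ['vector', 'I'] (min_width=8, slack=4)
Line 8: ['garden'] (min_width=6, slack=6)
Line 9: ['childhood'] (min_width=9, slack=3)
Line 10: ['page', 'rice'] (min_width=9, slack=3)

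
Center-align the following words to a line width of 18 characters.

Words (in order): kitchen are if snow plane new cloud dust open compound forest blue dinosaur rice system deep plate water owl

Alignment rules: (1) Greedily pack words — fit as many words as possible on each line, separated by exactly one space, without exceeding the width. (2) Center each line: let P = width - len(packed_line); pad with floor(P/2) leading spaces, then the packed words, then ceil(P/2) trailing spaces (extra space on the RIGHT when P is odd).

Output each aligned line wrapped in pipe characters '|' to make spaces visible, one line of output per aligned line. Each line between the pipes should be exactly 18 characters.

Line 1: ['kitchen', 'are', 'if'] (min_width=14, slack=4)
Line 2: ['snow', 'plane', 'new'] (min_width=14, slack=4)
Line 3: ['cloud', 'dust', 'open'] (min_width=15, slack=3)
Line 4: ['compound', 'forest'] (min_width=15, slack=3)
Line 5: ['blue', 'dinosaur', 'rice'] (min_width=18, slack=0)
Line 6: ['system', 'deep', 'plate'] (min_width=17, slack=1)
Line 7: ['water', 'owl'] (min_width=9, slack=9)

Answer: |  kitchen are if  |
|  snow plane new  |
| cloud dust open  |
| compound forest  |
|blue dinosaur rice|
|system deep plate |
|    water owl     |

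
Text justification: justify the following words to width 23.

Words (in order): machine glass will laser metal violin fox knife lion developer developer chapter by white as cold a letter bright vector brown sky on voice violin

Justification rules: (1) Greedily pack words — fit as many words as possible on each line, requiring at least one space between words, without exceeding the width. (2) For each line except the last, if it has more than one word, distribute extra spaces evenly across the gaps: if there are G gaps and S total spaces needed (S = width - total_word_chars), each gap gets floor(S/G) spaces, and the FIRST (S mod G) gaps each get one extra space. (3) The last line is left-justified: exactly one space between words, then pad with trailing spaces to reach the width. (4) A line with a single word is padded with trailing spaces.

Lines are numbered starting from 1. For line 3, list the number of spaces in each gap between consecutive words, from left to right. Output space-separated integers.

Answer: 3 2

Derivation:
Line 1: ['machine', 'glass', 'will'] (min_width=18, slack=5)
Line 2: ['laser', 'metal', 'violin', 'fox'] (min_width=22, slack=1)
Line 3: ['knife', 'lion', 'developer'] (min_width=20, slack=3)
Line 4: ['developer', 'chapter', 'by'] (min_width=20, slack=3)
Line 5: ['white', 'as', 'cold', 'a', 'letter'] (min_width=22, slack=1)
Line 6: ['bright', 'vector', 'brown', 'sky'] (min_width=23, slack=0)
Line 7: ['on', 'voice', 'violin'] (min_width=15, slack=8)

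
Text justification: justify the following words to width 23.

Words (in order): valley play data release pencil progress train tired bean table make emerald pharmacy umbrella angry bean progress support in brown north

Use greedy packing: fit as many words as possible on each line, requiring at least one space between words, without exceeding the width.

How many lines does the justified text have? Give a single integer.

Answer: 7

Derivation:
Line 1: ['valley', 'play', 'data'] (min_width=16, slack=7)
Line 2: ['release', 'pencil', 'progress'] (min_width=23, slack=0)
Line 3: ['train', 'tired', 'bean', 'table'] (min_width=22, slack=1)
Line 4: ['make', 'emerald', 'pharmacy'] (min_width=21, slack=2)
Line 5: ['umbrella', 'angry', 'bean'] (min_width=19, slack=4)
Line 6: ['progress', 'support', 'in'] (min_width=19, slack=4)
Line 7: ['brown', 'north'] (min_width=11, slack=12)
Total lines: 7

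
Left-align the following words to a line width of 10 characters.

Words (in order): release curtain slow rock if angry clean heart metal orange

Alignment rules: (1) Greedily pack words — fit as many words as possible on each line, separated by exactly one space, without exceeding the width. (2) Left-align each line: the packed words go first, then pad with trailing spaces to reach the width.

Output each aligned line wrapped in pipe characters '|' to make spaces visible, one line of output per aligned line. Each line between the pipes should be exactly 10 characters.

Line 1: ['release'] (min_width=7, slack=3)
Line 2: ['curtain'] (min_width=7, slack=3)
Line 3: ['slow', 'rock'] (min_width=9, slack=1)
Line 4: ['if', 'angry'] (min_width=8, slack=2)
Line 5: ['clean'] (min_width=5, slack=5)
Line 6: ['heart'] (min_width=5, slack=5)
Line 7: ['metal'] (min_width=5, slack=5)
Line 8: ['orange'] (min_width=6, slack=4)

Answer: |release   |
|curtain   |
|slow rock |
|if angry  |
|clean     |
|heart     |
|metal     |
|orange    |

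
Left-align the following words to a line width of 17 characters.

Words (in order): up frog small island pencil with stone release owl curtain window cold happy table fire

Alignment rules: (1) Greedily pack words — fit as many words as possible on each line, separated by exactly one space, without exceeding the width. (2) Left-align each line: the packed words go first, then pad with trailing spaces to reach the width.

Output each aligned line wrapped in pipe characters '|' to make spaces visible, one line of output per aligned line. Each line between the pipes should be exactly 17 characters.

Line 1: ['up', 'frog', 'small'] (min_width=13, slack=4)
Line 2: ['island', 'pencil'] (min_width=13, slack=4)
Line 3: ['with', 'stone'] (min_width=10, slack=7)
Line 4: ['release', 'owl'] (min_width=11, slack=6)
Line 5: ['curtain', 'window'] (min_width=14, slack=3)
Line 6: ['cold', 'happy', 'table'] (min_width=16, slack=1)
Line 7: ['fire'] (min_width=4, slack=13)

Answer: |up frog small    |
|island pencil    |
|with stone       |
|release owl      |
|curtain window   |
|cold happy table |
|fire             |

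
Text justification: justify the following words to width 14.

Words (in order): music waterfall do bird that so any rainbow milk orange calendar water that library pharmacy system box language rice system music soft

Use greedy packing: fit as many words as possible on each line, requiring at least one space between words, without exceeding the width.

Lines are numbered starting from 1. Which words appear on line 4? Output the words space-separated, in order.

Answer: any rainbow

Derivation:
Line 1: ['music'] (min_width=5, slack=9)
Line 2: ['waterfall', 'do'] (min_width=12, slack=2)
Line 3: ['bird', 'that', 'so'] (min_width=12, slack=2)
Line 4: ['any', 'rainbow'] (min_width=11, slack=3)
Line 5: ['milk', 'orange'] (min_width=11, slack=3)
Line 6: ['calendar', 'water'] (min_width=14, slack=0)
Line 7: ['that', 'library'] (min_width=12, slack=2)
Line 8: ['pharmacy'] (min_width=8, slack=6)
Line 9: ['system', 'box'] (min_width=10, slack=4)
Line 10: ['language', 'rice'] (min_width=13, slack=1)
Line 11: ['system', 'music'] (min_width=12, slack=2)
Line 12: ['soft'] (min_width=4, slack=10)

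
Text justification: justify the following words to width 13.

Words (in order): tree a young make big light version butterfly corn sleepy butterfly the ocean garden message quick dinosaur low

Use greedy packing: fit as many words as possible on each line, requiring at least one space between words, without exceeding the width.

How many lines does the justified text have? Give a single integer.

Answer: 9

Derivation:
Line 1: ['tree', 'a', 'young'] (min_width=12, slack=1)
Line 2: ['make', 'big'] (min_width=8, slack=5)
Line 3: ['light', 'version'] (min_width=13, slack=0)
Line 4: ['butterfly'] (min_width=9, slack=4)
Line 5: ['corn', 'sleepy'] (min_width=11, slack=2)
Line 6: ['butterfly', 'the'] (min_width=13, slack=0)
Line 7: ['ocean', 'garden'] (min_width=12, slack=1)
Line 8: ['message', 'quick'] (min_width=13, slack=0)
Line 9: ['dinosaur', 'low'] (min_width=12, slack=1)
Total lines: 9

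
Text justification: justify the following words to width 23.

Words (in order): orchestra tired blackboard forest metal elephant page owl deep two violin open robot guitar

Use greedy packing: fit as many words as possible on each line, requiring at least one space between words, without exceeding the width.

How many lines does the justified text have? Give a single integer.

Line 1: ['orchestra', 'tired'] (min_width=15, slack=8)
Line 2: ['blackboard', 'forest', 'metal'] (min_width=23, slack=0)
Line 3: ['elephant', 'page', 'owl', 'deep'] (min_width=22, slack=1)
Line 4: ['two', 'violin', 'open', 'robot'] (min_width=21, slack=2)
Line 5: ['guitar'] (min_width=6, slack=17)
Total lines: 5

Answer: 5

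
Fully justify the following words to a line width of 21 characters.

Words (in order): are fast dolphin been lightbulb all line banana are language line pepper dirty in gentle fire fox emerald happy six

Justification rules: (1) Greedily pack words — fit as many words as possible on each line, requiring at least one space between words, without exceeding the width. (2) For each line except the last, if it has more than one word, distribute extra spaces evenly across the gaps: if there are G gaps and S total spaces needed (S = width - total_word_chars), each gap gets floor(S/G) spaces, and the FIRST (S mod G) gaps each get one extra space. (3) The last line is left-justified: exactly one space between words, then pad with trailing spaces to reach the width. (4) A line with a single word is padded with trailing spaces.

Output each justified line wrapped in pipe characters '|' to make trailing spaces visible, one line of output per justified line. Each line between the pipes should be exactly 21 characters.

Answer: |are fast dolphin been|
|lightbulb   all  line|
|banana  are  language|
|line  pepper dirty in|
|gentle    fire    fox|
|emerald happy six    |

Derivation:
Line 1: ['are', 'fast', 'dolphin', 'been'] (min_width=21, slack=0)
Line 2: ['lightbulb', 'all', 'line'] (min_width=18, slack=3)
Line 3: ['banana', 'are', 'language'] (min_width=19, slack=2)
Line 4: ['line', 'pepper', 'dirty', 'in'] (min_width=20, slack=1)
Line 5: ['gentle', 'fire', 'fox'] (min_width=15, slack=6)
Line 6: ['emerald', 'happy', 'six'] (min_width=17, slack=4)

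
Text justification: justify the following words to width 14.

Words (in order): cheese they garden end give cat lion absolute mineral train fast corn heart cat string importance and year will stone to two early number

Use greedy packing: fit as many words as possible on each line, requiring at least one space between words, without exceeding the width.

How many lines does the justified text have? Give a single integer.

Answer: 12

Derivation:
Line 1: ['cheese', 'they'] (min_width=11, slack=3)
Line 2: ['garden', 'end'] (min_width=10, slack=4)
Line 3: ['give', 'cat', 'lion'] (min_width=13, slack=1)
Line 4: ['absolute'] (min_width=8, slack=6)
Line 5: ['mineral', 'train'] (min_width=13, slack=1)
Line 6: ['fast', 'corn'] (min_width=9, slack=5)
Line 7: ['heart', 'cat'] (min_width=9, slack=5)
Line 8: ['string'] (min_width=6, slack=8)
Line 9: ['importance', 'and'] (min_width=14, slack=0)
Line 10: ['year', 'will'] (min_width=9, slack=5)
Line 11: ['stone', 'to', 'two'] (min_width=12, slack=2)
Line 12: ['early', 'number'] (min_width=12, slack=2)
Total lines: 12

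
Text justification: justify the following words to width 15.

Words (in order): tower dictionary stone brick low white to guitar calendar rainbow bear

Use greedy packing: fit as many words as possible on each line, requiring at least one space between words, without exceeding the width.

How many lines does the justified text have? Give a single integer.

Answer: 6

Derivation:
Line 1: ['tower'] (min_width=5, slack=10)
Line 2: ['dictionary'] (min_width=10, slack=5)
Line 3: ['stone', 'brick', 'low'] (min_width=15, slack=0)
Line 4: ['white', 'to', 'guitar'] (min_width=15, slack=0)
Line 5: ['calendar'] (min_width=8, slack=7)
Line 6: ['rainbow', 'bear'] (min_width=12, slack=3)
Total lines: 6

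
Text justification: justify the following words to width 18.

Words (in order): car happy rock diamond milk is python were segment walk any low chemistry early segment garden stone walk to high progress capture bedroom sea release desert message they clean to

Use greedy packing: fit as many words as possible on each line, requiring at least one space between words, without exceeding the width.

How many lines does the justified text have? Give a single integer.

Line 1: ['car', 'happy', 'rock'] (min_width=14, slack=4)
Line 2: ['diamond', 'milk', 'is'] (min_width=15, slack=3)
Line 3: ['python', 'were'] (min_width=11, slack=7)
Line 4: ['segment', 'walk', 'any'] (min_width=16, slack=2)
Line 5: ['low', 'chemistry'] (min_width=13, slack=5)
Line 6: ['early', 'segment'] (min_width=13, slack=5)
Line 7: ['garden', 'stone', 'walk'] (min_width=17, slack=1)
Line 8: ['to', 'high', 'progress'] (min_width=16, slack=2)
Line 9: ['capture', 'bedroom'] (min_width=15, slack=3)
Line 10: ['sea', 'release', 'desert'] (min_width=18, slack=0)
Line 11: ['message', 'they', 'clean'] (min_width=18, slack=0)
Line 12: ['to'] (min_width=2, slack=16)
Total lines: 12

Answer: 12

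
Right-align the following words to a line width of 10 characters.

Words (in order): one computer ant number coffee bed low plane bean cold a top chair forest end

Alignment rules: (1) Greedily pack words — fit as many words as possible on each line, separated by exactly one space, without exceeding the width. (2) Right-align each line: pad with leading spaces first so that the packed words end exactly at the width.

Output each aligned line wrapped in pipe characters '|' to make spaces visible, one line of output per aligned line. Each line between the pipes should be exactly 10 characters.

Answer: |       one|
|  computer|
|ant number|
|coffee bed|
| low plane|
| bean cold|
|     a top|
|     chair|
|forest end|

Derivation:
Line 1: ['one'] (min_width=3, slack=7)
Line 2: ['computer'] (min_width=8, slack=2)
Line 3: ['ant', 'number'] (min_width=10, slack=0)
Line 4: ['coffee', 'bed'] (min_width=10, slack=0)
Line 5: ['low', 'plane'] (min_width=9, slack=1)
Line 6: ['bean', 'cold'] (min_width=9, slack=1)
Line 7: ['a', 'top'] (min_width=5, slack=5)
Line 8: ['chair'] (min_width=5, slack=5)
Line 9: ['forest', 'end'] (min_width=10, slack=0)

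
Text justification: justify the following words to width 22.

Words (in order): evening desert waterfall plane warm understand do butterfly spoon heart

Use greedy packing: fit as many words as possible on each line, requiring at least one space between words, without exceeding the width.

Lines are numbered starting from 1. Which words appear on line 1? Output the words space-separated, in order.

Answer: evening desert

Derivation:
Line 1: ['evening', 'desert'] (min_width=14, slack=8)
Line 2: ['waterfall', 'plane', 'warm'] (min_width=20, slack=2)
Line 3: ['understand', 'do'] (min_width=13, slack=9)
Line 4: ['butterfly', 'spoon', 'heart'] (min_width=21, slack=1)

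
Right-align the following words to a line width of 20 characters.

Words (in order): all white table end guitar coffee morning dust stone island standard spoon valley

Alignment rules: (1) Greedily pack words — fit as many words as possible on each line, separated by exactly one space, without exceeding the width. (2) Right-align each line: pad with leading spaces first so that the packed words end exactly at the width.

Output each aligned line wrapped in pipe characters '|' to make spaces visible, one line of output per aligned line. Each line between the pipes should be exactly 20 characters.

Answer: | all white table end|
|       guitar coffee|
|  morning dust stone|
|     island standard|
|        spoon valley|

Derivation:
Line 1: ['all', 'white', 'table', 'end'] (min_width=19, slack=1)
Line 2: ['guitar', 'coffee'] (min_width=13, slack=7)
Line 3: ['morning', 'dust', 'stone'] (min_width=18, slack=2)
Line 4: ['island', 'standard'] (min_width=15, slack=5)
Line 5: ['spoon', 'valley'] (min_width=12, slack=8)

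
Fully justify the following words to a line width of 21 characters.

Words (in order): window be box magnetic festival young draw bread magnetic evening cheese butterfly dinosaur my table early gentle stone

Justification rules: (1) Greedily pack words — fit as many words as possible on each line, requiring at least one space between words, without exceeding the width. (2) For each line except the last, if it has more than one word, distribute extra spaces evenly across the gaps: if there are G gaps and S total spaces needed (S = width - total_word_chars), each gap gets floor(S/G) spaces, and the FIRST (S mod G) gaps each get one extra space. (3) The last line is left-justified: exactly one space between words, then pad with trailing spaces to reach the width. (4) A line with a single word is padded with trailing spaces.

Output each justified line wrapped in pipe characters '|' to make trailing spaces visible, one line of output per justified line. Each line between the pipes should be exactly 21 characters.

Answer: |window     be     box|
|magnetic     festival|
|young    draw   bread|
|magnetic      evening|
|cheese      butterfly|
|dinosaur   my   table|
|early gentle stone   |

Derivation:
Line 1: ['window', 'be', 'box'] (min_width=13, slack=8)
Line 2: ['magnetic', 'festival'] (min_width=17, slack=4)
Line 3: ['young', 'draw', 'bread'] (min_width=16, slack=5)
Line 4: ['magnetic', 'evening'] (min_width=16, slack=5)
Line 5: ['cheese', 'butterfly'] (min_width=16, slack=5)
Line 6: ['dinosaur', 'my', 'table'] (min_width=17, slack=4)
Line 7: ['early', 'gentle', 'stone'] (min_width=18, slack=3)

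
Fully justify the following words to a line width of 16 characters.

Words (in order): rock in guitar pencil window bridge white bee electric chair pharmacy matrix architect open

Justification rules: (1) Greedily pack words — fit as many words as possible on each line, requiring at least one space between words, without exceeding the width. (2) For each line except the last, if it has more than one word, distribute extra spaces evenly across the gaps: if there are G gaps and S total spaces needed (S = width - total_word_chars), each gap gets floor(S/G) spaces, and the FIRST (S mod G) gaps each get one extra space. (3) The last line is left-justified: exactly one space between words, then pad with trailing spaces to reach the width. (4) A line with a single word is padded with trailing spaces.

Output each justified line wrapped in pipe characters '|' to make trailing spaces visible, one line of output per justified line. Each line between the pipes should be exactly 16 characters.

Line 1: ['rock', 'in', 'guitar'] (min_width=14, slack=2)
Line 2: ['pencil', 'window'] (min_width=13, slack=3)
Line 3: ['bridge', 'white', 'bee'] (min_width=16, slack=0)
Line 4: ['electric', 'chair'] (min_width=14, slack=2)
Line 5: ['pharmacy', 'matrix'] (min_width=15, slack=1)
Line 6: ['architect', 'open'] (min_width=14, slack=2)

Answer: |rock  in  guitar|
|pencil    window|
|bridge white bee|
|electric   chair|
|pharmacy  matrix|
|architect open  |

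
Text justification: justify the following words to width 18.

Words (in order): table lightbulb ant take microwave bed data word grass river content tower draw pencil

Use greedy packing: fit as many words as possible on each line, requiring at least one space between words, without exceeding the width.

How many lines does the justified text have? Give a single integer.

Line 1: ['table', 'lightbulb'] (min_width=15, slack=3)
Line 2: ['ant', 'take', 'microwave'] (min_width=18, slack=0)
Line 3: ['bed', 'data', 'word'] (min_width=13, slack=5)
Line 4: ['grass', 'river'] (min_width=11, slack=7)
Line 5: ['content', 'tower', 'draw'] (min_width=18, slack=0)
Line 6: ['pencil'] (min_width=6, slack=12)
Total lines: 6

Answer: 6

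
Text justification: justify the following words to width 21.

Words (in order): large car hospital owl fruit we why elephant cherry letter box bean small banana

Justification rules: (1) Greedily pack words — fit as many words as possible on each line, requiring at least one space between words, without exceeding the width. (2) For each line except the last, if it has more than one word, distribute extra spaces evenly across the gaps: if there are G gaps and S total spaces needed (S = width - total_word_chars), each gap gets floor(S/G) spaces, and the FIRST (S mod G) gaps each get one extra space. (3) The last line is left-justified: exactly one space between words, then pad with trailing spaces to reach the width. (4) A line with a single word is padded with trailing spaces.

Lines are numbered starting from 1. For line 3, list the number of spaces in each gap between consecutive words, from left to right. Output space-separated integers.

Line 1: ['large', 'car', 'hospital'] (min_width=18, slack=3)
Line 2: ['owl', 'fruit', 'we', 'why'] (min_width=16, slack=5)
Line 3: ['elephant', 'cherry'] (min_width=15, slack=6)
Line 4: ['letter', 'box', 'bean', 'small'] (min_width=21, slack=0)
Line 5: ['banana'] (min_width=6, slack=15)

Answer: 7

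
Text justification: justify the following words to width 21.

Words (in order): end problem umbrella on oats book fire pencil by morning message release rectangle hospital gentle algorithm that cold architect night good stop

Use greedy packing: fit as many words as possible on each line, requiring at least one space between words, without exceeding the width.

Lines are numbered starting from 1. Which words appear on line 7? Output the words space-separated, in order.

Answer: cold architect night

Derivation:
Line 1: ['end', 'problem', 'umbrella'] (min_width=20, slack=1)
Line 2: ['on', 'oats', 'book', 'fire'] (min_width=17, slack=4)
Line 3: ['pencil', 'by', 'morning'] (min_width=17, slack=4)
Line 4: ['message', 'release'] (min_width=15, slack=6)
Line 5: ['rectangle', 'hospital'] (min_width=18, slack=3)
Line 6: ['gentle', 'algorithm', 'that'] (min_width=21, slack=0)
Line 7: ['cold', 'architect', 'night'] (min_width=20, slack=1)
Line 8: ['good', 'stop'] (min_width=9, slack=12)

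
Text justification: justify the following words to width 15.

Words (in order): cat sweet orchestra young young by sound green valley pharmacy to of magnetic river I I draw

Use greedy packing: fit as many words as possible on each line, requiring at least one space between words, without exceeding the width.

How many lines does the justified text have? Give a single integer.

Line 1: ['cat', 'sweet'] (min_width=9, slack=6)
Line 2: ['orchestra', 'young'] (min_width=15, slack=0)
Line 3: ['young', 'by', 'sound'] (min_width=14, slack=1)
Line 4: ['green', 'valley'] (min_width=12, slack=3)
Line 5: ['pharmacy', 'to', 'of'] (min_width=14, slack=1)
Line 6: ['magnetic', 'river'] (min_width=14, slack=1)
Line 7: ['I', 'I', 'draw'] (min_width=8, slack=7)
Total lines: 7

Answer: 7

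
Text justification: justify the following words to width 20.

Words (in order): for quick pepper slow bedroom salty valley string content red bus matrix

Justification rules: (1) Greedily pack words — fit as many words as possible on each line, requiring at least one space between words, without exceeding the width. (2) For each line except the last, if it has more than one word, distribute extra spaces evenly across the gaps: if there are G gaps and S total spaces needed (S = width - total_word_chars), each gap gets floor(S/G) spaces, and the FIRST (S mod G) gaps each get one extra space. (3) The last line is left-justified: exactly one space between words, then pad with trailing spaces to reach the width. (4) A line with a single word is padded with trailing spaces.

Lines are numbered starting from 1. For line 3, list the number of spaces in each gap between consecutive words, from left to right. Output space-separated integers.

Answer: 8

Derivation:
Line 1: ['for', 'quick', 'pepper'] (min_width=16, slack=4)
Line 2: ['slow', 'bedroom', 'salty'] (min_width=18, slack=2)
Line 3: ['valley', 'string'] (min_width=13, slack=7)
Line 4: ['content', 'red', 'bus'] (min_width=15, slack=5)
Line 5: ['matrix'] (min_width=6, slack=14)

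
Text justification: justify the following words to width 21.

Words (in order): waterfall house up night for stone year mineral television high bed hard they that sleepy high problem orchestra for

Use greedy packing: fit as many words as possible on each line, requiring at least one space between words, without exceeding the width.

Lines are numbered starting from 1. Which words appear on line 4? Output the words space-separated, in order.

Line 1: ['waterfall', 'house', 'up'] (min_width=18, slack=3)
Line 2: ['night', 'for', 'stone', 'year'] (min_width=20, slack=1)
Line 3: ['mineral', 'television'] (min_width=18, slack=3)
Line 4: ['high', 'bed', 'hard', 'they'] (min_width=18, slack=3)
Line 5: ['that', 'sleepy', 'high'] (min_width=16, slack=5)
Line 6: ['problem', 'orchestra', 'for'] (min_width=21, slack=0)

Answer: high bed hard they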